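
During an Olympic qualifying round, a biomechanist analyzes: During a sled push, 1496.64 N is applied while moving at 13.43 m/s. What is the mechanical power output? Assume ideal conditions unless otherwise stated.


P = F * v
P = 1496.64 * 13.43
P = 20099.8752 W

20099.8752 W


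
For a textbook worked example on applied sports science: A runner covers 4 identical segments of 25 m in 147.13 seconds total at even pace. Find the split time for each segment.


Split time = total_time / n_laps = 147.13 / 4
Split time = 36.7825 s per lap

36.7825 s


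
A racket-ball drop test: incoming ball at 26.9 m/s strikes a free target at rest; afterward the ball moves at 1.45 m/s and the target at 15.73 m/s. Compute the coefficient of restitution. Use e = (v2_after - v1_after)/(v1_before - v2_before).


e = (v2_after - v1_after) / (v1_before - v2_before)
Numerator = 15.73 - 1.45 = 14.28
Denominator = 26.9 - 0 = 26.9
e = 14.28 / 26.9 = 0.5309

0.5309


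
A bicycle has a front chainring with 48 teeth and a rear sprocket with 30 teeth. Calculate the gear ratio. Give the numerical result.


GR = front_teeth / rear_teeth
GR = 48 / 30
GR = 1.6

1.6


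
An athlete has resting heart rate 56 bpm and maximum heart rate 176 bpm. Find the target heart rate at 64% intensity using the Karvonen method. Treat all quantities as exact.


Target = HRrest + pct*(HRmax - HRrest)
Heart rate reserve = HRmax - HRrest = 176 - 56 = 120 bpm
Fraction = 64% = 0.64
Target = 56 + 0.64 * 120
Target = 56 + 76.8 = 132.8 bpm

132.8 bpm


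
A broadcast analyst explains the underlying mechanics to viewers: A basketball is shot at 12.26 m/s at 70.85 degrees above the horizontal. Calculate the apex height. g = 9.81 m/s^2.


H = (v*sin(theta))^2 / (2*g)
vy = v*sin(theta) = 12.26 * sin(70.85 deg) = 11.5816 m/s
H = vy^2 / (2*g) = 134.1327 / (2*9.81)
H = 134.1327 / 19.62 = 6.8365 m

6.8365 m


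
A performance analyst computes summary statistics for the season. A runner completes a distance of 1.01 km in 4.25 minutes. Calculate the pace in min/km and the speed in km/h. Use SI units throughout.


Pace = time / distance = 4.25 min / 1.01 km = 4.2079 min/km
Speed = distance / time_in_hours = 1.01 / 0.0708 hr
Speed = 14.2588 km/h

4.2079 min/km, 14.2588 km/h


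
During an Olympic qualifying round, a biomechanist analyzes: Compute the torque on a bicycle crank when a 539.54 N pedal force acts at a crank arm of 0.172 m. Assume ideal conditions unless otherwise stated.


tau = F * d
tau = 539.54 * 0.172
tau = 92.8009 N*m

92.8009 N*m


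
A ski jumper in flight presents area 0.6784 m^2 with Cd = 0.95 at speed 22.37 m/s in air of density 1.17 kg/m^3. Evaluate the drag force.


Fd = 0.5 * Cd * rho * A * v^2
Fd = 0.5 * 0.95 * 1.17 * 0.6784 * 22.37^2
v^2 = 500.4169
Fd = 0.5 * 0.95 * 1.17 * 0.6784 * 500.4169 = 188.6676 N

188.6676 N


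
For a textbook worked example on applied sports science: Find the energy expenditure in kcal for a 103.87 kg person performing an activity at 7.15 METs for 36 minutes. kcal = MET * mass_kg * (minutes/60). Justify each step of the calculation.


kcal = MET * mass * time_hr
Convert time: 36 min = 0.6 hr
kcal = 7.15 * 103.87 * 0.6
kcal = 445.6023 kcal

445.6023 kcal


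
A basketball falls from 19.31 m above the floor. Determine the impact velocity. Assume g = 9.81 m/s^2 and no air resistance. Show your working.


v = sqrt(2 * g * h)
v = sqrt(2 * 9.81 * 19.31)
v = sqrt(378.8622) = 19.4644 m/s

19.4644 m/s


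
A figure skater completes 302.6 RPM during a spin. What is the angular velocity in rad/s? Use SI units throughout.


omega = RPM * 2 * pi / 60
omega = 302.6 * 2 * 3.14159 / 60
omega = 1901.2919 / 60 = 31.6882 rad/s

31.6882 rad/s


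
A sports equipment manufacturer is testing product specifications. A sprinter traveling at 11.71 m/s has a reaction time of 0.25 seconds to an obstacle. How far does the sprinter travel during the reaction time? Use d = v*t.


d = v * t
d = 11.71 * 0.25
d = 2.9275 m

2.9275 m


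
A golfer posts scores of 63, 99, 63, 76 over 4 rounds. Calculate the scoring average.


Average = sum / n
Sum = 301
Average = 301 / 4 = 75.25

75.25


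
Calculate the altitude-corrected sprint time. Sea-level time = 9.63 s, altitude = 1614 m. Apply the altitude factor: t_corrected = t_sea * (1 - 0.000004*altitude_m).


Correction factor = 1 - 0.000004 * 1614 = 0.993544
t_corrected = t_sea * factor = 9.63 * 0.993544
t_corrected = 9.5678 s

9.5678 s


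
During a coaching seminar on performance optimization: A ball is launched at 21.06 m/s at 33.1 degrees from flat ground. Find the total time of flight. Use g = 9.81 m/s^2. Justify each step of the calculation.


T = 2*v*sin(theta)/g
sin(theta) = sin(33.1 deg) = 0.5461
T = 2*21.06*0.5461 / 9.81
T = 23.0018 / 9.81 = 2.3447 s

2.3447 s


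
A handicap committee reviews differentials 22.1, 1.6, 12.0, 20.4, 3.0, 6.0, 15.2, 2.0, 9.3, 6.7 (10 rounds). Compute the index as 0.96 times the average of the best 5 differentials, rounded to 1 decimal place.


All differentials: 22.1, 1.6, 12.0, 20.4, 3.0, 6.0, 15.2, 2.0, 9.3, 6.7
Sorted: 1.6, 2.0, 3.0, 6.0, 6.7, 9.3, 12.0, 15.2, 20.4, 22.1
Best 5: 1.6, 2.0, 3.0, 6.0, 6.7
Average of best = 19.3 / 5 = 3.86
Raw index = 3.86 * 0.96 = 3.7056
Handicap index = round(3.7056, 1) = 3.7

3.7


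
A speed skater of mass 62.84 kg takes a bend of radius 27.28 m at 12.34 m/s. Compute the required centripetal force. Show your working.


Fc = m * v^2 / r
v^2 = 12.34^2 = 152.2756
Fc = 62.84 * 152.2756 / 27.28
Fc = 9568.9987 / 27.28 = 350.7697 N

350.7697 N


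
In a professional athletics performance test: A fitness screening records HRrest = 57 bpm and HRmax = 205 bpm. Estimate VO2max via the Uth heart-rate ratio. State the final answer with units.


VO2max = 15.3 * HRmax / HRrest
VO2max = 15.3 * 205 / 57
VO2max = 3136.5 / 57 = 55.0263 mL/kg/min

55.0263 mL/kg/min


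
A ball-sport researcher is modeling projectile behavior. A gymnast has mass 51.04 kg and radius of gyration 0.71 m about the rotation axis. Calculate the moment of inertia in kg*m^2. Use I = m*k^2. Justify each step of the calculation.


I = m * k^2
I = 51.04 * 0.71^2
I = 51.04 * 0.5041 = 25.7293 kg*m^2

25.7293 kg*m^2


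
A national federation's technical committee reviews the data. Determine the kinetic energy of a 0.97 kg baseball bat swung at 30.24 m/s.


KE = 0.5 * m * v^2
KE = 0.5 * 0.97 * 30.24^2
KE = 0.5 * 0.97 * 914.4576 = 443.5119 J

443.5119 J


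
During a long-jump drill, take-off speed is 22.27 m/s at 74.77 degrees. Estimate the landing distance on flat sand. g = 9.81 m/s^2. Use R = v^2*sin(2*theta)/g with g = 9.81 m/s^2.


R = v^2 * sin(2*theta) / g
Convert angle to radians: theta = 74.77 deg = 1.305 rad
sin(2*theta) = sin(2.61) = 0.5069
R = 22.27^2 * 0.5069 / 9.81
R = 495.9529 * 0.5069 / 9.81 = 25.6286 m

25.6286 m


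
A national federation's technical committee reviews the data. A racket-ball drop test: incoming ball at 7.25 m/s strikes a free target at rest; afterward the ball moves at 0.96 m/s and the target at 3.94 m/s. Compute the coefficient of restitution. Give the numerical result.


e = (v2_after - v1_after) / (v1_before - v2_before)
Numerator = 3.94 - 0.96 = 2.98
Denominator = 7.25 - 0 = 7.25
e = 2.98 / 7.25 = 0.411

0.411


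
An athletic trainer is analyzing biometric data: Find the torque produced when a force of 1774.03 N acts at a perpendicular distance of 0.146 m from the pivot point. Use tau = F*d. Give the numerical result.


tau = F * d
tau = 1774.03 * 0.146
tau = 259.0084 N*m

259.0084 N*m


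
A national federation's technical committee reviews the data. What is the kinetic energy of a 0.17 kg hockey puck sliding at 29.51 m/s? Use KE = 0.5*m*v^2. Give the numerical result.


KE = 0.5 * m * v^2
KE = 0.5 * 0.17 * 29.51^2
KE = 0.5 * 0.17 * 870.8401 = 74.0214 J

74.0214 J


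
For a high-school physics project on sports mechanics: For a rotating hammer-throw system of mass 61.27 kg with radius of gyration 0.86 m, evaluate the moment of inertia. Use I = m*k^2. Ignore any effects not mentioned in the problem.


I = m * k^2
I = 61.27 * 0.86^2
I = 61.27 * 0.7396 = 45.3153 kg*m^2

45.3153 kg*m^2


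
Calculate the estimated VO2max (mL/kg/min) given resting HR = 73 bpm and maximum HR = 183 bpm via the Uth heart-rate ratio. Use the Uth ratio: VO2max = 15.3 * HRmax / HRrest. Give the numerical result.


VO2max = 15.3 * HRmax / HRrest
VO2max = 15.3 * 183 / 73
VO2max = 2799.9 / 73 = 38.3548 mL/kg/min

38.3548 mL/kg/min


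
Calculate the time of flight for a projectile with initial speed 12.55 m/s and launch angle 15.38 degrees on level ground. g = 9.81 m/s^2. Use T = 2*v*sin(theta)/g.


T = 2*v*sin(theta)/g
sin(theta) = sin(15.38 deg) = 0.2652
T = 2*12.55*0.2652 / 9.81
T = 6.657 / 9.81 = 0.6786 s

0.6786 s


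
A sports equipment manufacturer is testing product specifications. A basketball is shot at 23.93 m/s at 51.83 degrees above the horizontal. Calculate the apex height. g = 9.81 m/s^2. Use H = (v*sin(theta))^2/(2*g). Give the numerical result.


H = (v*sin(theta))^2 / (2*g)
vy = v*sin(theta) = 23.93 * sin(51.83 deg) = 18.8133 m/s
H = vy^2 / (2*g) = 353.9403 / (2*9.81)
H = 353.9403 / 19.62 = 18.0398 m

18.0398 m


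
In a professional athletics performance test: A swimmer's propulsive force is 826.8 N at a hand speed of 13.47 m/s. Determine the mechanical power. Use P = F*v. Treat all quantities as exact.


P = F * v
P = 826.8 * 13.47
P = 11136.996 W

11136.996 W


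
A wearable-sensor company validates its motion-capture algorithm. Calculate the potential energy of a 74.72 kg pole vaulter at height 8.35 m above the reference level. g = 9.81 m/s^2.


PE = m * g * h
PE = 74.72 * 9.81 * 8.35
PE = 733.0032 * 8.35 = 6120.5767 J

6120.5767 J


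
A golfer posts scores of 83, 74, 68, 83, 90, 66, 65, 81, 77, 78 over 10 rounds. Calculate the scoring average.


Average = sum / n
Sum = 765
Average = 765 / 10 = 76.5

76.5


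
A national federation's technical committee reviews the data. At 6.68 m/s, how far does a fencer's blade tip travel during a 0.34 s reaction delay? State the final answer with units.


d = v * t
d = 6.68 * 0.34
d = 2.2712 m

2.2712 m


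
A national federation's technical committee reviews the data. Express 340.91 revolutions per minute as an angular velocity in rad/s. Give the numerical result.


omega = RPM * 2 * pi / 60
omega = 340.91 * 2 * 3.14159 / 60
omega = 2142.0007 / 60 = 35.7 rad/s

35.7 rad/s


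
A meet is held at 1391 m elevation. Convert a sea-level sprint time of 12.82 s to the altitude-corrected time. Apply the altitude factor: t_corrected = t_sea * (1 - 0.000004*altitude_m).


Correction factor = 1 - 0.000004 * 1391 = 0.994436
t_corrected = t_sea * factor = 12.82 * 0.994436
t_corrected = 12.7487 s

12.7487 s


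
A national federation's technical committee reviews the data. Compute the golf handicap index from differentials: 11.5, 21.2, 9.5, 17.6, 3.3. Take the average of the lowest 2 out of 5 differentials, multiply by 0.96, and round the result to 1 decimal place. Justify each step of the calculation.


All differentials: 11.5, 21.2, 9.5, 17.6, 3.3
Sorted: 3.3, 9.5, 11.5, 17.6, 21.2
Best 2: 3.3, 9.5
Average of best = 12.8 / 2 = 6.4
Raw index = 6.4 * 0.96 = 6.144
Handicap index = round(6.144, 1) = 6.1

6.1


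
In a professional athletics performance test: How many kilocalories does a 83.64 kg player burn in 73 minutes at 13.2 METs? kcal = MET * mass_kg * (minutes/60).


kcal = MET * mass * time_hr
Convert time: 73 min = 1.2167 hr
kcal = 13.2 * 83.64 * 1.2167
kcal = 1343.2584 kcal

1343.2584 kcal


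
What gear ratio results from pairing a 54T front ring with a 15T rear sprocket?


GR = front_teeth / rear_teeth
GR = 54 / 15
GR = 3.6

3.6


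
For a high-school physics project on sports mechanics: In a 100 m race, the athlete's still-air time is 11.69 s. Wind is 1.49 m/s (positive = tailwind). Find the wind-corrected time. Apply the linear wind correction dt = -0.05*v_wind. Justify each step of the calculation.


dt = -0.05 * v_wind = -0.05 * 1.49 = -0.0745 s
t_corrected = t_still + dt = 11.69 + (-0.0745)
t_corrected = 11.6155 s

11.6155 s


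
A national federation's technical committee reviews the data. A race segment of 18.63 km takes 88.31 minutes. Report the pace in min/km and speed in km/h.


Pace = time / distance = 88.31 min / 18.63 km = 4.7402 min/km
Speed = distance / time_in_hours = 18.63 / 1.4718 hr
Speed = 12.6577 km/h

4.7402 min/km, 12.6577 km/h


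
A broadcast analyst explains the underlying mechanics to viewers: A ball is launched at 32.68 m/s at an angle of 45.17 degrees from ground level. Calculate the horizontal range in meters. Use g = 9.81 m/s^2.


R = v^2 * sin(2*theta) / g
Convert angle to radians: theta = 45.17 deg = 0.7884 rad
sin(2*theta) = sin(1.5767) = 1
R = 32.68^2 * 1 / 9.81
R = 1067.9824 * 1 / 9.81 = 108.8648 m

108.8648 m


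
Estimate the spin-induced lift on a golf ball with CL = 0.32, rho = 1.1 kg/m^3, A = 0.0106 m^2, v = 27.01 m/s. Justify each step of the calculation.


FM = 0.5 * CL * rho * A * v^2
FM = 0.5 * 0.32 * 1.1 * 0.0106 * 27.01^2
v^2 = 729.5401
FM = 0.5 * 0.32 * 1.1 * 0.0106 * 729.5401 = 1.361 N

1.361 N


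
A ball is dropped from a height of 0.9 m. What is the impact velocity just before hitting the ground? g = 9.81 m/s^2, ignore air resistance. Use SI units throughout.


v = sqrt(2 * g * h)
v = sqrt(2 * 9.81 * 0.9)
v = sqrt(17.658) = 4.2021 m/s

4.2021 m/s


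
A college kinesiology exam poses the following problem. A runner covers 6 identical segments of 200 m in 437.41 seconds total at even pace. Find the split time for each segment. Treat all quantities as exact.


Split time = total_time / n_laps = 437.41 / 6
Split time = 72.9017 s per lap

72.9017 s


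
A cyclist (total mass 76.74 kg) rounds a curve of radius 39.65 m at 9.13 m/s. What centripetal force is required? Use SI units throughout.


Fc = m * v^2 / r
v^2 = 9.13^2 = 83.3569
Fc = 76.74 * 83.3569 / 39.65
Fc = 6396.8085 / 39.65 = 161.3319 N

161.3319 N


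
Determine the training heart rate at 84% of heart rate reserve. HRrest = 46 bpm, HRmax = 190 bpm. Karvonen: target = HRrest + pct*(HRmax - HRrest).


Target = HRrest + pct*(HRmax - HRrest)
Heart rate reserve = HRmax - HRrest = 190 - 46 = 144 bpm
Fraction = 84% = 0.84
Target = 46 + 0.84 * 144
Target = 46 + 120.96 = 166.96 bpm

166.96 bpm


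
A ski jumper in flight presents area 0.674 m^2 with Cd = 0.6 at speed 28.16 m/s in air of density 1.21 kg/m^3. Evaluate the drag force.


Fd = 0.5 * Cd * rho * A * v^2
Fd = 0.5 * 0.6 * 1.21 * 0.674 * 28.16^2
v^2 = 792.9856
Fd = 0.5 * 0.6 * 1.21 * 0.674 * 792.9856 = 194.0134 N

194.0134 N


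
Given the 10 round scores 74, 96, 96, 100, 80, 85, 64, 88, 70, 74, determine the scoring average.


Average = sum / n
Sum = 827
Average = 827 / 10 = 82.7

82.7


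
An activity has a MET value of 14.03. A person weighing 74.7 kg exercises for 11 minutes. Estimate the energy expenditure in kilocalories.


kcal = MET * mass * time_hr
Convert time: 11 min = 0.1833 hr
kcal = 14.03 * 74.7 * 0.1833
kcal = 192.1408 kcal

192.1408 kcal


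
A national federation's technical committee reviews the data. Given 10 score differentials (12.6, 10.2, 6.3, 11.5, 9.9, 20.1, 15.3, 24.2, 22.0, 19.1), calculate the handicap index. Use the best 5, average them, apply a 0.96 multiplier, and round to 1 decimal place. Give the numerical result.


All differentials: 12.6, 10.2, 6.3, 11.5, 9.9, 20.1, 15.3, 24.2, 22.0, 19.1
Sorted: 6.3, 9.9, 10.2, 11.5, 12.6, 15.3, 19.1, 20.1, 22.0, 24.2
Best 5: 6.3, 9.9, 10.2, 11.5, 12.6
Average of best = 50.5 / 5 = 10.1
Raw index = 10.1 * 0.96 = 9.696
Handicap index = round(9.696, 1) = 9.7

9.7


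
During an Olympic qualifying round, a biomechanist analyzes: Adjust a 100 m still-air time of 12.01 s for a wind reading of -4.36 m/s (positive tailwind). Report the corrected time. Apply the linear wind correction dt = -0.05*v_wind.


dt = -0.05 * v_wind = -0.05 * -4.36 = 0.218 s
t_corrected = t_still + dt = 12.01 + (0.218)
t_corrected = 12.228 s

12.228 s


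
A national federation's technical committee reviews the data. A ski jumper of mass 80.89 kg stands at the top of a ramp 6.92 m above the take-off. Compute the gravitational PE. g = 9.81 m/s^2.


PE = m * g * h
PE = 80.89 * 9.81 * 6.92
PE = 793.5309 * 6.92 = 5491.2338 J

5491.2338 J


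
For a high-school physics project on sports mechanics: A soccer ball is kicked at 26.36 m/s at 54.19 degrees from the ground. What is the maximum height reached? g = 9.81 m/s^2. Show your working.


H = (v*sin(theta))^2 / (2*g)
vy = v*sin(theta) = 26.36 * sin(54.19 deg) = 21.377 m/s
H = vy^2 / (2*g) = 456.974 / (2*9.81)
H = 456.974 / 19.62 = 23.2912 m

23.2912 m


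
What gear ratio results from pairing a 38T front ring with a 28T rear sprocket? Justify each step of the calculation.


GR = front_teeth / rear_teeth
GR = 38 / 28
GR = 1.3571

1.3571


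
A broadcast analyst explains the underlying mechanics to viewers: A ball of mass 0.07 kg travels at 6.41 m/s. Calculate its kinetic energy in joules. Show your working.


KE = 0.5 * m * v^2
KE = 0.5 * 0.07 * 6.41^2
KE = 0.5 * 0.07 * 41.0881 = 1.4381 J

1.4381 J


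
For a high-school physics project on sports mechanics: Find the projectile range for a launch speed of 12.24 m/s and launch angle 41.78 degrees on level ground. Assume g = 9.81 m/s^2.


R = v^2 * sin(2*theta) / g
Convert angle to radians: theta = 41.78 deg = 0.7292 rad
sin(2*theta) = sin(1.4584) = 0.9937
R = 12.24^2 * 0.9937 / 9.81
R = 149.8176 * 0.9937 / 9.81 = 15.1756 m

15.1756 m


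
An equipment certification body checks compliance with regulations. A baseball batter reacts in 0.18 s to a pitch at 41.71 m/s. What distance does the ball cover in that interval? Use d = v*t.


d = v * t
d = 41.71 * 0.18
d = 7.5078 m

7.5078 m


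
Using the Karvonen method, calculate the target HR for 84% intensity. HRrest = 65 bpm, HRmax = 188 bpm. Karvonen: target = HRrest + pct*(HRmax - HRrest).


Target = HRrest + pct*(HRmax - HRrest)
Heart rate reserve = HRmax - HRrest = 188 - 65 = 123 bpm
Fraction = 84% = 0.84
Target = 65 + 0.84 * 123
Target = 65 + 103.32 = 168.32 bpm

168.32 bpm


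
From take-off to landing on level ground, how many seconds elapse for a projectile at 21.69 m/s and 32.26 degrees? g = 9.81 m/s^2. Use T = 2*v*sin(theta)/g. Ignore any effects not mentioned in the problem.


T = 2*v*sin(theta)/g
sin(theta) = sin(32.26 deg) = 0.5338
T = 2*21.69*0.5338 / 9.81
T = 23.1546 / 9.81 = 2.3603 s

2.3603 s


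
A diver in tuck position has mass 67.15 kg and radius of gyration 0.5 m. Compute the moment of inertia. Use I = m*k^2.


I = m * k^2
I = 67.15 * 0.5^2
I = 67.15 * 0.25 = 16.7875 kg*m^2

16.7875 kg*m^2


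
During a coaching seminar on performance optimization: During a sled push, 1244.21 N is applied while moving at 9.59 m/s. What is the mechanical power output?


P = F * v
P = 1244.21 * 9.59
P = 11931.9739 W

11931.9739 W


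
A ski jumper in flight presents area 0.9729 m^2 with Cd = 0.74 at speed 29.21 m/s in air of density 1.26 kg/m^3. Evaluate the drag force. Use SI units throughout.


Fd = 0.5 * Cd * rho * A * v^2
Fd = 0.5 * 0.74 * 1.26 * 0.9729 * 29.21^2
v^2 = 853.2241
Fd = 0.5 * 0.74 * 1.26 * 0.9729 * 853.2241 = 386.9934 N

386.9934 N


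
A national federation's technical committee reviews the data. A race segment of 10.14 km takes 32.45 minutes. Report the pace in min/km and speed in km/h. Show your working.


Pace = time / distance = 32.45 min / 10.14 km = 3.2002 min/km
Speed = distance / time_in_hours = 10.14 / 0.5408 hr
Speed = 18.7488 km/h

3.2002 min/km, 18.7488 km/h


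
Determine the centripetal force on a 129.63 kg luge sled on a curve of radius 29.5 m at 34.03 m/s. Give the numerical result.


Fc = m * v^2 / r
v^2 = 34.03^2 = 1158.0409
Fc = 129.63 * 1158.0409 / 29.5
Fc = 150116.8419 / 29.5 = 5088.7065 N

5088.7065 N


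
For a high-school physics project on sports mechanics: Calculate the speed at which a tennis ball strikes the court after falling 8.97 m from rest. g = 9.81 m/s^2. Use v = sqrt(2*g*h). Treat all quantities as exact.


v = sqrt(2 * g * h)
v = sqrt(2 * 9.81 * 8.97)
v = sqrt(175.9914) = 13.2662 m/s

13.2662 m/s


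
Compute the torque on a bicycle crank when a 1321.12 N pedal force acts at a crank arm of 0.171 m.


tau = F * d
tau = 1321.12 * 0.171
tau = 225.9115 N*m

225.9115 N*m


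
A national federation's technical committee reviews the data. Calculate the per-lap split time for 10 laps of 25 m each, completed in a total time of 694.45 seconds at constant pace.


Split time = total_time / n_laps = 694.45 / 10
Split time = 69.445 s per lap

69.445 s


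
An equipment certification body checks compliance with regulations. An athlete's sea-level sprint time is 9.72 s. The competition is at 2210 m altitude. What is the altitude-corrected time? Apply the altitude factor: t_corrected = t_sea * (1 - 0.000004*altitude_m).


Correction factor = 1 - 0.000004 * 2210 = 0.99116
t_corrected = t_sea * factor = 9.72 * 0.99116
t_corrected = 9.6341 s

9.6341 s


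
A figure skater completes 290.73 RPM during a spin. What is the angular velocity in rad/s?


omega = RPM * 2 * pi / 60
omega = 290.73 * 2 * 3.14159 / 60
omega = 1826.7105 / 60 = 30.4452 rad/s

30.4452 rad/s


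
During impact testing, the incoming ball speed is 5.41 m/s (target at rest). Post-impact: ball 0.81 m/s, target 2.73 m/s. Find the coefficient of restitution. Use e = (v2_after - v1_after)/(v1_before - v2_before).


e = (v2_after - v1_after) / (v1_before - v2_before)
Numerator = 2.73 - 0.81 = 1.92
Denominator = 5.41 - 0 = 5.41
e = 1.92 / 5.41 = 0.3549

0.3549


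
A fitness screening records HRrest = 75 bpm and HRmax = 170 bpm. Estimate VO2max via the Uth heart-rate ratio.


VO2max = 15.3 * HRmax / HRrest
VO2max = 15.3 * 170 / 75
VO2max = 2601 / 75 = 34.68 mL/kg/min

34.68 mL/kg/min


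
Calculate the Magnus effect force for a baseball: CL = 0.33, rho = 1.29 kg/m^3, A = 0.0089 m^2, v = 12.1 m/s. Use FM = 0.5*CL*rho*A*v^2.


FM = 0.5 * CL * rho * A * v^2
FM = 0.5 * 0.33 * 1.29 * 0.0089 * 12.1^2
v^2 = 146.41
FM = 0.5 * 0.33 * 1.29 * 0.0089 * 146.41 = 0.2774 N

0.2774 N


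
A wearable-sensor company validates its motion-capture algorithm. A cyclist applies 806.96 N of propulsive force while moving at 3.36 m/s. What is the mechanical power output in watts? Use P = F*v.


P = F * v
P = 806.96 * 3.36
P = 2711.3856 W

2711.3856 W


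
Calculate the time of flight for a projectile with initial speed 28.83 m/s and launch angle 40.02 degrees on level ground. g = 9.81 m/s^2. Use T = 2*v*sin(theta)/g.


T = 2*v*sin(theta)/g
sin(theta) = sin(40.02 deg) = 0.6431
T = 2*28.83*0.6431 / 9.81
T = 37.0785 / 9.81 = 3.7797 s

3.7797 s


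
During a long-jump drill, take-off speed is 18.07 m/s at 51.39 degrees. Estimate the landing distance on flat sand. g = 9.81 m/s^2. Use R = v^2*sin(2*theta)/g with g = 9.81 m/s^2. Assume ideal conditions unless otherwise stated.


R = v^2 * sin(2*theta) / g
Convert angle to radians: theta = 51.39 deg = 0.8969 rad
sin(2*theta) = sin(1.7938) = 0.9752
R = 18.07^2 * 0.9752 / 9.81
R = 326.5249 * 0.9752 / 9.81 = 32.4603 m

32.4603 m


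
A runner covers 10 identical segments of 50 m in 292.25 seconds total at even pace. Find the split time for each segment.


Split time = total_time / n_laps = 292.25 / 10
Split time = 29.225 s per lap

29.225 s


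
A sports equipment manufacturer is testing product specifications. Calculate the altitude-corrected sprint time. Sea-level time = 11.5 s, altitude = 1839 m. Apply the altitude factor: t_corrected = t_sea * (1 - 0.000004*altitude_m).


Correction factor = 1 - 0.000004 * 1839 = 0.992644
t_corrected = t_sea * factor = 11.5 * 0.992644
t_corrected = 11.4154 s

11.4154 s


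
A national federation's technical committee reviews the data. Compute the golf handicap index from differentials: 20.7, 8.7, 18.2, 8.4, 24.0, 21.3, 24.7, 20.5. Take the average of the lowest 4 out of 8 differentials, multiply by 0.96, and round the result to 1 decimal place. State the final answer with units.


All differentials: 20.7, 8.7, 18.2, 8.4, 24.0, 21.3, 24.7, 20.5
Sorted: 8.4, 8.7, 18.2, 20.5, 20.7, 21.3, 24.0, 24.7
Best 4: 8.4, 8.7, 18.2, 20.5
Average of best = 55.8 / 4 = 13.95
Raw index = 13.95 * 0.96 = 13.392
Handicap index = round(13.392, 1) = 13.4

13.4


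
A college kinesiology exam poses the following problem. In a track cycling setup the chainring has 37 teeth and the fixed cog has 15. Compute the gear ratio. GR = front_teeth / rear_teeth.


GR = front_teeth / rear_teeth
GR = 37 / 15
GR = 2.4667

2.4667


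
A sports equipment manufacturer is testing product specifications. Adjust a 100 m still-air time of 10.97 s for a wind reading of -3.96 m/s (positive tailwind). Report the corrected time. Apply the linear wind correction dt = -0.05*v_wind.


dt = -0.05 * v_wind = -0.05 * -3.96 = 0.198 s
t_corrected = t_still + dt = 10.97 + (0.198)
t_corrected = 11.168 s

11.168 s


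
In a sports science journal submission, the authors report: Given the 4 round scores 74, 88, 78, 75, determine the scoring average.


Average = sum / n
Sum = 315
Average = 315 / 4 = 78.75

78.75


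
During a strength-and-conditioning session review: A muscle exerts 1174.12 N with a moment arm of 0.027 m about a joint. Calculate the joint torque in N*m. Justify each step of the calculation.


tau = F * d
tau = 1174.12 * 0.027
tau = 31.7012 N*m

31.7012 N*m


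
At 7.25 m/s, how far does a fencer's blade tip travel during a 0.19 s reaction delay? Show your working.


d = v * t
d = 7.25 * 0.19
d = 1.3775 m

1.3775 m


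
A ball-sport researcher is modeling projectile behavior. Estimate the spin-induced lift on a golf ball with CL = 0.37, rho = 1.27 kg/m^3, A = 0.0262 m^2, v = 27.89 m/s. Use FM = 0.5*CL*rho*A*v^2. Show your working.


FM = 0.5 * CL * rho * A * v^2
FM = 0.5 * 0.37 * 1.27 * 0.0262 * 27.89^2
v^2 = 777.8521
FM = 0.5 * 0.37 * 1.27 * 0.0262 * 777.8521 = 4.7882 N

4.7882 N


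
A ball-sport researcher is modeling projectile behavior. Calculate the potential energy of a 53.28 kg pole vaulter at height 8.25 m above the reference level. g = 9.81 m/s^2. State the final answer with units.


PE = m * g * h
PE = 53.28 * 9.81 * 8.25
PE = 522.6768 * 8.25 = 4312.0836 J

4312.0836 J


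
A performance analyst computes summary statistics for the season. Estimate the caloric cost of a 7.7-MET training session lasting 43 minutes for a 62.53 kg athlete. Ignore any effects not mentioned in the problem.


kcal = MET * mass * time_hr
Convert time: 43 min = 0.7167 hr
kcal = 7.7 * 62.53 * 0.7167
kcal = 345.0614 kcal

345.0614 kcal


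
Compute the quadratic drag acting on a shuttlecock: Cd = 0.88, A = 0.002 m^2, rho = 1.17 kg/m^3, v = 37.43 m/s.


Fd = 0.5 * Cd * rho * A * v^2
Fd = 0.5 * 0.88 * 1.17 * 0.002 * 37.43^2
v^2 = 1401.0049
Fd = 0.5 * 0.88 * 1.17 * 0.002 * 1401.0049 = 1.4425 N

1.4425 N


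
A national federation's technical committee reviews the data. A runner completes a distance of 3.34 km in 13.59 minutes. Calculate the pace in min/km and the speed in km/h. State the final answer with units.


Pace = time / distance = 13.59 min / 3.34 km = 4.0689 min/km
Speed = distance / time_in_hours = 3.34 / 0.2265 hr
Speed = 14.7461 km/h

4.0689 min/km, 14.7461 km/h


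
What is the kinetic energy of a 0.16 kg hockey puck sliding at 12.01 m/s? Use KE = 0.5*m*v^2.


KE = 0.5 * m * v^2
KE = 0.5 * 0.16 * 12.01^2
KE = 0.5 * 0.16 * 144.2401 = 11.5392 J

11.5392 J


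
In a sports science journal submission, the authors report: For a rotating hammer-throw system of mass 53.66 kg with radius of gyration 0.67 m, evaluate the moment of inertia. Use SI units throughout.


I = m * k^2
I = 53.66 * 0.67^2
I = 53.66 * 0.4489 = 24.088 kg*m^2

24.088 kg*m^2


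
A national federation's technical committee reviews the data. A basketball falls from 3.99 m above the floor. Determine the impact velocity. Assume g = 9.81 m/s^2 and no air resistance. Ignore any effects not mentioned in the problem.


v = sqrt(2 * g * h)
v = sqrt(2 * 9.81 * 3.99)
v = sqrt(78.2838) = 8.8478 m/s

8.8478 m/s


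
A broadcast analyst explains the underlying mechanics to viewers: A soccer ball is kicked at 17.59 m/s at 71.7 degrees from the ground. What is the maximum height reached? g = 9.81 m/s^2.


H = (v*sin(theta))^2 / (2*g)
vy = v*sin(theta) = 17.59 * sin(71.7 deg) = 16.7004 m/s
H = vy^2 / (2*g) = 278.9032 / (2*9.81)
H = 278.9032 / 19.62 = 14.2152 m

14.2152 m


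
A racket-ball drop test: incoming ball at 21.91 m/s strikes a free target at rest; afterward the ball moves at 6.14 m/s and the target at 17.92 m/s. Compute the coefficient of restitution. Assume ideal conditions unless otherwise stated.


e = (v2_after - v1_after) / (v1_before - v2_before)
Numerator = 17.92 - 6.14 = 11.78
Denominator = 21.91 - 0 = 21.91
e = 11.78 / 21.91 = 0.5377

0.5377


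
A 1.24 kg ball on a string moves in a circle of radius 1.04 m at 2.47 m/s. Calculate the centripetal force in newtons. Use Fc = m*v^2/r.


Fc = m * v^2 / r
v^2 = 2.47^2 = 6.1009
Fc = 1.24 * 6.1009 / 1.04
Fc = 7.5651 / 1.04 = 7.2742 N

7.2742 N


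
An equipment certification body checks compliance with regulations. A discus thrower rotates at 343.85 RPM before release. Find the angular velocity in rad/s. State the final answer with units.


omega = RPM * 2 * pi / 60
omega = 343.85 * 2 * 3.14159 / 60
omega = 2160.4733 / 60 = 36.0079 rad/s

36.0079 rad/s


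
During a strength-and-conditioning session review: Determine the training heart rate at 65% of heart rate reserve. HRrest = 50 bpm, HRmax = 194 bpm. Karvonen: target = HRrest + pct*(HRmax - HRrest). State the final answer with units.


Target = HRrest + pct*(HRmax - HRrest)
Heart rate reserve = HRmax - HRrest = 194 - 50 = 144 bpm
Fraction = 65% = 0.65
Target = 50 + 0.65 * 144
Target = 50 + 93.6 = 143.6 bpm

143.6 bpm


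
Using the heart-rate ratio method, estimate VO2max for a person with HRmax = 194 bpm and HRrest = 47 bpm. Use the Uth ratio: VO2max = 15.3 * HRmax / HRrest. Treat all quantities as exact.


VO2max = 15.3 * HRmax / HRrest
VO2max = 15.3 * 194 / 47
VO2max = 2968.2 / 47 = 63.1532 mL/kg/min

63.1532 mL/kg/min


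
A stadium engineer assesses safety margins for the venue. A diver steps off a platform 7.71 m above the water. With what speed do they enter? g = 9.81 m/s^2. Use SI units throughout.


v = sqrt(2 * g * h)
v = sqrt(2 * 9.81 * 7.71)
v = sqrt(151.2702) = 12.2992 m/s

12.2992 m/s


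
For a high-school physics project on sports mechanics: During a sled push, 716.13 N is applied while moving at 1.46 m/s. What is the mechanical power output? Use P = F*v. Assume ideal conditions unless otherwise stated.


P = F * v
P = 716.13 * 1.46
P = 1045.5498 W

1045.5498 W


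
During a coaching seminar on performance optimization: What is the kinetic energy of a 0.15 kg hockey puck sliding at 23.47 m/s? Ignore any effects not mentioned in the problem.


KE = 0.5 * m * v^2
KE = 0.5 * 0.15 * 23.47^2
KE = 0.5 * 0.15 * 550.8409 = 41.3131 J

41.3131 J


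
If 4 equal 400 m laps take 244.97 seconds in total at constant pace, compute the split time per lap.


Split time = total_time / n_laps = 244.97 / 4
Split time = 61.2425 s per lap

61.2425 s


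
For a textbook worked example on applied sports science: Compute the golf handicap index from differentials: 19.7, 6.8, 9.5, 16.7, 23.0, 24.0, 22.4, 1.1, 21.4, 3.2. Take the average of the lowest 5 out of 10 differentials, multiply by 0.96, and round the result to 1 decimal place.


All differentials: 19.7, 6.8, 9.5, 16.7, 23.0, 24.0, 22.4, 1.1, 21.4, 3.2
Sorted: 1.1, 3.2, 6.8, 9.5, 16.7, 19.7, 21.4, 22.4, 23.0, 24.0
Best 5: 1.1, 3.2, 6.8, 9.5, 16.7
Average of best = 37.3 / 5 = 7.46
Raw index = 7.46 * 0.96 = 7.1616
Handicap index = round(7.1616, 1) = 7.2

7.2


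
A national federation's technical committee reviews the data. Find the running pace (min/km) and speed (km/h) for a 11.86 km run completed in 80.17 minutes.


Pace = time / distance = 80.17 min / 11.86 km = 6.7597 min/km
Speed = distance / time_in_hours = 11.86 / 1.3362 hr
Speed = 8.8761 km/h

6.7597 min/km, 8.8761 km/h


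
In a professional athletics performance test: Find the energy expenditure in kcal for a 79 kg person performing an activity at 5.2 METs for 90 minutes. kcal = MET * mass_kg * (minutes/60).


kcal = MET * mass * time_hr
Convert time: 90 min = 1.5 hr
kcal = 5.2 * 79 * 1.5
kcal = 616.2 kcal

616.2 kcal


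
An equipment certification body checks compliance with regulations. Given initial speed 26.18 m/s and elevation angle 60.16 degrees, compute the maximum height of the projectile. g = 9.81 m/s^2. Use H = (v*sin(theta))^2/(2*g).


H = (v*sin(theta))^2 / (2*g)
vy = v*sin(theta) = 26.18 * sin(60.16 deg) = 22.709 m/s
H = vy^2 / (2*g) = 515.6992 / (2*9.81)
H = 515.6992 / 19.62 = 26.2844 m

26.2844 m


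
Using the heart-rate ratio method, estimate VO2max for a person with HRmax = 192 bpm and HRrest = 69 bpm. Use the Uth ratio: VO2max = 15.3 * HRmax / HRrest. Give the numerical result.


VO2max = 15.3 * HRmax / HRrest
VO2max = 15.3 * 192 / 69
VO2max = 2937.6 / 69 = 42.5739 mL/kg/min

42.5739 mL/kg/min


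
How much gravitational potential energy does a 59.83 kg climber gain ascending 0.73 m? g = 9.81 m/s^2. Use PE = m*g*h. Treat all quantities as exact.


PE = m * g * h
PE = 59.83 * 9.81 * 0.73
PE = 586.9323 * 0.73 = 428.4606 J

428.4606 J


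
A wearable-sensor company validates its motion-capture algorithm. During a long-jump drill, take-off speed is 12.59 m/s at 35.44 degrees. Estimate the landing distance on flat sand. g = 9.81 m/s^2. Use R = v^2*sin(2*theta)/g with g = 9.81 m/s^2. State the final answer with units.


R = v^2 * sin(2*theta) / g
Convert angle to radians: theta = 35.44 deg = 0.6185 rad
sin(2*theta) = sin(1.2371) = 0.9448
R = 12.59^2 * 0.9448 / 9.81
R = 158.5081 * 0.9448 / 9.81 = 15.2665 m

15.2665 m


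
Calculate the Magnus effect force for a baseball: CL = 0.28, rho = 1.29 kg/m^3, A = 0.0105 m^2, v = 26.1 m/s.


FM = 0.5 * CL * rho * A * v^2
FM = 0.5 * 0.28 * 1.29 * 0.0105 * 26.1^2
v^2 = 681.21
FM = 0.5 * 0.28 * 1.29 * 0.0105 * 681.21 = 1.2918 N

1.2918 N


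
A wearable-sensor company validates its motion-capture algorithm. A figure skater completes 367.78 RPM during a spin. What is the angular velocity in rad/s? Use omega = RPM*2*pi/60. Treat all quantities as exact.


omega = RPM * 2 * pi / 60
omega = 367.78 * 2 * 3.14159 / 60
omega = 2310.8299 / 60 = 38.5138 rad/s

38.5138 rad/s


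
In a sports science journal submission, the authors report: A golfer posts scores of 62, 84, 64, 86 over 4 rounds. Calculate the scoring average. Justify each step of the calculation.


Average = sum / n
Sum = 296
Average = 296 / 4 = 74

74


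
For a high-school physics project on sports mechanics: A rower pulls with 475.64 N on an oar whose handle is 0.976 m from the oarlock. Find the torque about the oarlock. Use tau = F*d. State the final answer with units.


tau = F * d
tau = 475.64 * 0.976
tau = 464.2246 N*m

464.2246 N*m


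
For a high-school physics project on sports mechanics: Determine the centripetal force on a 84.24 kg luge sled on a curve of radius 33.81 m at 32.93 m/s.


Fc = m * v^2 / r
v^2 = 32.93^2 = 1084.3849
Fc = 84.24 * 1084.3849 / 33.81
Fc = 91348.584 / 33.81 = 2701.8215 N

2701.8215 N


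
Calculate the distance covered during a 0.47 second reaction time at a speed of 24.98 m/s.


d = v * t
d = 24.98 * 0.47
d = 11.7406 m

11.7406 m


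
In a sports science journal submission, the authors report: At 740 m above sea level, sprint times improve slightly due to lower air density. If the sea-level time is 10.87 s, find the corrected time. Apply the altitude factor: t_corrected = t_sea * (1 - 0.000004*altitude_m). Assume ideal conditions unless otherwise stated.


Correction factor = 1 - 0.000004 * 740 = 0.99704
t_corrected = t_sea * factor = 10.87 * 0.99704
t_corrected = 10.8378 s

10.8378 s


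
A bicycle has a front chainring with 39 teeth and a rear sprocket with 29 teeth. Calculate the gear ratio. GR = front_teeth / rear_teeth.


GR = front_teeth / rear_teeth
GR = 39 / 29
GR = 1.3448

1.3448


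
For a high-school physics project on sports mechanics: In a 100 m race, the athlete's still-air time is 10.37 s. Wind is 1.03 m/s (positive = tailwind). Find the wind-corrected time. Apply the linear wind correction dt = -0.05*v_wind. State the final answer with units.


dt = -0.05 * v_wind = -0.05 * 1.03 = -0.0515 s
t_corrected = t_still + dt = 10.37 + (-0.0515)
t_corrected = 10.3185 s

10.3185 s


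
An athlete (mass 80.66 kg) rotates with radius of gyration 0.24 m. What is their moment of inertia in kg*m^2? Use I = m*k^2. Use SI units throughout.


I = m * k^2
I = 80.66 * 0.24^2
I = 80.66 * 0.0576 = 4.646 kg*m^2

4.646 kg*m^2


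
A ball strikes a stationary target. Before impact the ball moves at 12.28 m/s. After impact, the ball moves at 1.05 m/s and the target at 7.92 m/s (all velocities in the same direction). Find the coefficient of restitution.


e = (v2_after - v1_after) / (v1_before - v2_before)
Numerator = 7.92 - 1.05 = 6.87
Denominator = 12.28 - 0 = 12.28
e = 6.87 / 12.28 = 0.5594

0.5594


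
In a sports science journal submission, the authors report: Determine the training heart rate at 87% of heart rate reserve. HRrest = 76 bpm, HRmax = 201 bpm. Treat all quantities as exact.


Target = HRrest + pct*(HRmax - HRrest)
Heart rate reserve = HRmax - HRrest = 201 - 76 = 125 bpm
Fraction = 87% = 0.87
Target = 76 + 0.87 * 125
Target = 76 + 108.75 = 184.75 bpm

184.75 bpm


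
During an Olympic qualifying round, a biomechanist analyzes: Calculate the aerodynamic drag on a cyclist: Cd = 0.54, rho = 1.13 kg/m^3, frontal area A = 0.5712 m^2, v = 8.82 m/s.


Fd = 0.5 * Cd * rho * A * v^2
Fd = 0.5 * 0.54 * 1.13 * 0.5712 * 8.82^2
v^2 = 77.7924
Fd = 0.5 * 0.54 * 1.13 * 0.5712 * 77.7924 = 13.5571 N

13.5571 N


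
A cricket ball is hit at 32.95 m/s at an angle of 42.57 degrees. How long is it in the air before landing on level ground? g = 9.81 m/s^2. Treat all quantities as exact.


T = 2*v*sin(theta)/g
sin(theta) = sin(42.57 deg) = 0.6765
T = 2*32.95*0.6765 / 9.81
T = 44.5807 / 9.81 = 4.5444 s

4.5444 s


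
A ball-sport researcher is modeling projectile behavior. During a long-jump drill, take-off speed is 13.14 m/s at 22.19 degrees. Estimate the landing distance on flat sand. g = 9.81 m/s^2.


R = v^2 * sin(2*theta) / g
Convert angle to radians: theta = 22.19 deg = 0.3873 rad
sin(2*theta) = sin(0.7746) = 0.6994
R = 13.14^2 * 0.6994 / 9.81
R = 172.6596 * 0.6994 / 9.81 = 12.3099 m

12.3099 m


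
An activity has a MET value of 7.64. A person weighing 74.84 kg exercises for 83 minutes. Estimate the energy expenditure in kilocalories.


kcal = MET * mass * time_hr
Convert time: 83 min = 1.3833 hr
kcal = 7.64 * 74.84 * 1.3833
kcal = 790.959 kcal

790.959 kcal


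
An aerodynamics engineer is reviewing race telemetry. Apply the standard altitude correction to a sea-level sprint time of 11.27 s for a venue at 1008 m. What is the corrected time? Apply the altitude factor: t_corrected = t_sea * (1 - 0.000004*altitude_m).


Correction factor = 1 - 0.000004 * 1008 = 0.995968
t_corrected = t_sea * factor = 11.27 * 0.995968
t_corrected = 11.2246 s

11.2246 s


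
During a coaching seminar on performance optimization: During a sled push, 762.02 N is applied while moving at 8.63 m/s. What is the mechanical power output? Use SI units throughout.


P = F * v
P = 762.02 * 8.63
P = 6576.2326 W

6576.2326 W


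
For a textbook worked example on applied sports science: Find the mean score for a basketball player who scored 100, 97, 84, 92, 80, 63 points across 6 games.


Average = sum / n
Sum = 516
Average = 516 / 6 = 86

86
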